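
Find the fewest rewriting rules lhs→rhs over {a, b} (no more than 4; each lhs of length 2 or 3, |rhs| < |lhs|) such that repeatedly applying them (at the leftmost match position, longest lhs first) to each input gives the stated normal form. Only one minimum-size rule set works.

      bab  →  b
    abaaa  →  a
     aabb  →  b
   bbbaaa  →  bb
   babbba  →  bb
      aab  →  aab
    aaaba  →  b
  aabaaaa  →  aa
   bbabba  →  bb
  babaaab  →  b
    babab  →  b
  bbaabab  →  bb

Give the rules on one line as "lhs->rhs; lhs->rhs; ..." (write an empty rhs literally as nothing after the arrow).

aaa->b; abb->aa; ba->; baa->ba

  | bab => b
  | abaaa => abaa => aba => a
  | aabb => aaa => b
  | bbbaaa => bbbaa => bbba => bb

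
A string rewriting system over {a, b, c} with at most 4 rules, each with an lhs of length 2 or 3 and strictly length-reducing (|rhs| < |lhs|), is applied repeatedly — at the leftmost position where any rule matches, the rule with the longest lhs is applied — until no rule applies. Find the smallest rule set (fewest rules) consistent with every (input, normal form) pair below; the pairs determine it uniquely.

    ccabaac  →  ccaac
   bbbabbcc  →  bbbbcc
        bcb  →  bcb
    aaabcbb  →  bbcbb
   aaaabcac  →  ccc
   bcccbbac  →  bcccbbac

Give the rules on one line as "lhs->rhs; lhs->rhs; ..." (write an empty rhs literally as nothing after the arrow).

  | ccabaac => ccaac
  | bbbabbcc => bbbbcc
  | bcb
  | aaabcbb => bbcbb

aaa->b; ab->; bca->cc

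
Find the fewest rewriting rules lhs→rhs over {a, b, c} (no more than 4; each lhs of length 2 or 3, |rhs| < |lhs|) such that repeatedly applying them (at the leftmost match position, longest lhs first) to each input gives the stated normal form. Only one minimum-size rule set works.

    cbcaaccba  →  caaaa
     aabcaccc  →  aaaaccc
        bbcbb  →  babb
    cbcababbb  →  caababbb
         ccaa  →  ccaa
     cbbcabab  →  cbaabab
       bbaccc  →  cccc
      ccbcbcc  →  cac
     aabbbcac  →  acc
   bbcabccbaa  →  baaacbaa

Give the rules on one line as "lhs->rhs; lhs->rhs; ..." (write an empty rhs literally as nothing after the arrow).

  | cbcaaccba => caaaccba => caaaa
  | aabcaccc => aaaaccc
  | bbcbb => babb
  | cbcababbb => caababbb

aca->c; bba->c; bc->a; ccb->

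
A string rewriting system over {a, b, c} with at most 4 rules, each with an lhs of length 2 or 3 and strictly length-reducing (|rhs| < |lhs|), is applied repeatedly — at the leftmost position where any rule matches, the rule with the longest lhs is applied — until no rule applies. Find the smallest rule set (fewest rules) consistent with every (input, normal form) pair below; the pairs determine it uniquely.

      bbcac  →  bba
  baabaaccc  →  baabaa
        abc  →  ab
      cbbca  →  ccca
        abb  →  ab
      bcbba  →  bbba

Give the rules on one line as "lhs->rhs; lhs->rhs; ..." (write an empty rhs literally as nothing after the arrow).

abb->ab; ac->a; bc->b; cbb->cc

  | bbcac => bbac => bba
  | baabaaccc => baabaacc => baabaac => baabaa
  | abc => ab
  | cbbca => ccca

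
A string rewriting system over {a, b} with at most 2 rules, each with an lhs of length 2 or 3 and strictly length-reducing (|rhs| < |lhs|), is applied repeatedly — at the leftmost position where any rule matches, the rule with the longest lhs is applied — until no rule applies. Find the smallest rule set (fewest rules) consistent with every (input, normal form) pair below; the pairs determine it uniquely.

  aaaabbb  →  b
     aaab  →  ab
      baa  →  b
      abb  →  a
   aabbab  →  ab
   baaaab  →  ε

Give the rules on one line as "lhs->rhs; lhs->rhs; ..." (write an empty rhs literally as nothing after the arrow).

  | aaaabbb => aabbb => bbb => b
  | aaab => ab
  | baa => b
  | abb => a

aa->; bb->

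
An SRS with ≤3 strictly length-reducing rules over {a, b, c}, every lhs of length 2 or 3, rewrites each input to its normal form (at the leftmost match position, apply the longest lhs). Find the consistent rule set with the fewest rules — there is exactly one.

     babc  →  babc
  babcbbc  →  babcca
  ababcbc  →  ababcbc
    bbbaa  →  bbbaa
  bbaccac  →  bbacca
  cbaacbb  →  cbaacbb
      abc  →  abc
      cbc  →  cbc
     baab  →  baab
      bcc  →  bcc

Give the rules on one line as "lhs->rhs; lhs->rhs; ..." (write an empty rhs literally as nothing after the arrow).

  | babc
  | babcbbc => babcca
  | ababcbc
  | bbbaa

bbc->ca; cac->ca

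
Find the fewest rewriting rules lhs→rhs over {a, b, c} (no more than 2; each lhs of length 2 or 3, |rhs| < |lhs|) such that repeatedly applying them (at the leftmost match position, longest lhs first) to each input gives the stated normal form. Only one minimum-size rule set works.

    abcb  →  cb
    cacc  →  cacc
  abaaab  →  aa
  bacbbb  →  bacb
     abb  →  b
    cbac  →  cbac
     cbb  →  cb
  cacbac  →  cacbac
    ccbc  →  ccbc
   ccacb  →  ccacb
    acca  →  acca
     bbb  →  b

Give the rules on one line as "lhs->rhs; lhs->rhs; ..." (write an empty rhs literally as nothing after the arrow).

  | abcb => cb
  | cacc
  | abaaab => aaab => aa
  | bacbbb => bacbb => bacb

ab->; bb->b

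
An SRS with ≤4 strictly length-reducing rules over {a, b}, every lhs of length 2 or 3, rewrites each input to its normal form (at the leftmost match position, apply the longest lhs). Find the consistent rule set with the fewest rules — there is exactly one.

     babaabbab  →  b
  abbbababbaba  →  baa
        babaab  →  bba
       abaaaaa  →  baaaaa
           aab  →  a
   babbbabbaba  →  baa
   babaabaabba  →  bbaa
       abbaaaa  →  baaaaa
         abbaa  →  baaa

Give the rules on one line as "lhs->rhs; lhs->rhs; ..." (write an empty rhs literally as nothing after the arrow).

aab->a; ab->b; abb->ba; bbb->

  | babaabbab => bbaabbab => bbabab => bbbab => ab => b
  | abbbababbaba => babababbaba => bbababbaba => bbbabbaba => abbaba => baaba => baa
  | babaab => bbaab => bba
  | abaaaaa => baaaaa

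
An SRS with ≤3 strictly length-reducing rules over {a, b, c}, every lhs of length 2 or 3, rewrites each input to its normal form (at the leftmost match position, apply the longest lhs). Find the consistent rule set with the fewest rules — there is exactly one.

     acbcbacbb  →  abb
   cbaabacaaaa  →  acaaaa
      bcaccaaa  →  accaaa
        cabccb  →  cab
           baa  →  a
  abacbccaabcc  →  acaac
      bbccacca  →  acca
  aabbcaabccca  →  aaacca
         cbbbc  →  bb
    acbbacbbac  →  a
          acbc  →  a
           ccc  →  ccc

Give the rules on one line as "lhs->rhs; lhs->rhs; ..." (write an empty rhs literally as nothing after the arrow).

ba->; bc->; cb->b

  | acbcbacbb => abcbacbb => abacbb => acbb => abb
  | cbaabacaaaa => baabacaaaa => abacaaaa => acaaaa
  | bcaccaaa => accaaa
  | cabccb => cacb => cab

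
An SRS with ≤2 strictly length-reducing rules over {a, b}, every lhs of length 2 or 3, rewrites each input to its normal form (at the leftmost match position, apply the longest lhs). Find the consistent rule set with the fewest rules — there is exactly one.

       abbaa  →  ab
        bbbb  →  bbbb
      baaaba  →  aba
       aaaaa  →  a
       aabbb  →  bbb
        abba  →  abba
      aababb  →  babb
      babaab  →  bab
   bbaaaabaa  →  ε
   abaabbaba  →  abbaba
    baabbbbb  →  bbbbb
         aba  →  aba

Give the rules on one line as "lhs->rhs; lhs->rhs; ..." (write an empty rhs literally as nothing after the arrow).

  | abbaa => ab
  | bbbb
  | baaaba => aba
  | aaaaa => aaa => a

aa->; baa->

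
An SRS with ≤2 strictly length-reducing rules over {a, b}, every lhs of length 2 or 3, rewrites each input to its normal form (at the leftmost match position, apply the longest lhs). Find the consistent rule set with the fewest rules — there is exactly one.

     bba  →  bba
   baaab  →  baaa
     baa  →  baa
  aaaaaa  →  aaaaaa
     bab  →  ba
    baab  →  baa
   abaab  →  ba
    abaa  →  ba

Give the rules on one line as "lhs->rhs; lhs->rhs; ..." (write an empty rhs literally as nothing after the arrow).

ab->a; aba->b

  | bba
  | baaab => baaa
  | baa
  | aaaaaa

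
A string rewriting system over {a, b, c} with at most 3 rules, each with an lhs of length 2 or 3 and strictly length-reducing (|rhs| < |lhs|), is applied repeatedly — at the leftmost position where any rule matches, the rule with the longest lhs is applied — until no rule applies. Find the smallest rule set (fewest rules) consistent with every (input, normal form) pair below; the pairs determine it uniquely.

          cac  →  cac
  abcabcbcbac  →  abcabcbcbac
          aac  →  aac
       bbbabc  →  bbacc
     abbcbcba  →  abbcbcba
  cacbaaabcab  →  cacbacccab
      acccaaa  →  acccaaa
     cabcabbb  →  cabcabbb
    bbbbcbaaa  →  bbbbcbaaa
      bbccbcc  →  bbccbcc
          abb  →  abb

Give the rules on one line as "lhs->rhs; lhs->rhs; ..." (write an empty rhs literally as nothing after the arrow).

  | cac
  | abcabcbcbac
  | aac
  | bbbabc => bbacc

aab->cc; bab->ac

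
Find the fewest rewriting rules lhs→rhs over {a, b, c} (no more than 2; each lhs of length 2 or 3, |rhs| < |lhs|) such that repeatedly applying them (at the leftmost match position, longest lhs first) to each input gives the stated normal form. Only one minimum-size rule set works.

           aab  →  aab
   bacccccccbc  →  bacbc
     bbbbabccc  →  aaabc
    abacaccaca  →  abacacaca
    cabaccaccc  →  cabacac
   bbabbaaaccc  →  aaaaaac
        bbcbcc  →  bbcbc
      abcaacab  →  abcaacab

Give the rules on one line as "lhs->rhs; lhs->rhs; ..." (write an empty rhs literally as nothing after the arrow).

  | aab
  | bacccccccbc => baccccccbc => bacccccbc => baccccbc => bacccbc => baccbc => bacbc
  | bbbbabccc => bbaabccc => aaabccc => aaabcc => aaabc
  | abacaccaca => abacacaca

bba->aa; cc->c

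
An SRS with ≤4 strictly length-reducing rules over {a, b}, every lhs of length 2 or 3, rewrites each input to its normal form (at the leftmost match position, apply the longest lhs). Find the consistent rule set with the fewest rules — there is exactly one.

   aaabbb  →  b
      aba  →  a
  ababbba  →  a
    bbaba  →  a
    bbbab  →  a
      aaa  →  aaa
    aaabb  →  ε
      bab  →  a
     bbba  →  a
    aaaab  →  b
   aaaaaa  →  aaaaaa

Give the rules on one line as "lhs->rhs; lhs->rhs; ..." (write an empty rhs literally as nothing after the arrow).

  | aaabbb => aabbb => abbb => bbb => b
  | aba => ba => a
  | ababbba => babbba => abba => bba => a
  | bbaba => aba => ba => a

ab->b; ba->a; bab->a; bb->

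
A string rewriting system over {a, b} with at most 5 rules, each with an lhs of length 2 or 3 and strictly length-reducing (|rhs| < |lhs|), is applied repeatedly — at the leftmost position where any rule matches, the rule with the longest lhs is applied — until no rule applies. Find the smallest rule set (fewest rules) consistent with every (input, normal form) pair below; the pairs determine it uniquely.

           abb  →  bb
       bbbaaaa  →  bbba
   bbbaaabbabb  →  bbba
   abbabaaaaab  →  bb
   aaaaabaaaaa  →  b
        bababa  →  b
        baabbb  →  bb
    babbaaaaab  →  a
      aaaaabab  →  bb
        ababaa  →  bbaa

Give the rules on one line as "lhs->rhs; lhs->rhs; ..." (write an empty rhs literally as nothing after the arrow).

aaa->; ab->b; aba->b; bab->a

  | abb => bb
  | bbbaaaa => bbba
  | bbbaaabbabb => bbbbbabb => bbbbab => bbba
  | abbabaaaaab => bbabaaaaab => baaaaaab => baaab => bb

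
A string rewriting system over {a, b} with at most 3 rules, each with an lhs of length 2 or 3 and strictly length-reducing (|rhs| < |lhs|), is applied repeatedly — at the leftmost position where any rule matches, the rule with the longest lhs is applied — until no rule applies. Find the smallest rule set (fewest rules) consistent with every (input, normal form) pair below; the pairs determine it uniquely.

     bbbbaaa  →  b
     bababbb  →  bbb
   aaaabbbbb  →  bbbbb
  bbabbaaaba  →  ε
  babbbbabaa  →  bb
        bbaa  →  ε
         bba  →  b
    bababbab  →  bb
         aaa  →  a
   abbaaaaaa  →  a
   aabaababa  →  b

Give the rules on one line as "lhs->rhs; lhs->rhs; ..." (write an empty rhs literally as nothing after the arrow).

  | bbbbaaa => bbbaa => bba => b
  | bababbb => babbb => bbb
  | aaaabbbbb => aabbbbb => bbbbb
  | bbabbaaaba => bbbaaaba => bbaaba => baba => ba => ε

aa->; aba->b; ba->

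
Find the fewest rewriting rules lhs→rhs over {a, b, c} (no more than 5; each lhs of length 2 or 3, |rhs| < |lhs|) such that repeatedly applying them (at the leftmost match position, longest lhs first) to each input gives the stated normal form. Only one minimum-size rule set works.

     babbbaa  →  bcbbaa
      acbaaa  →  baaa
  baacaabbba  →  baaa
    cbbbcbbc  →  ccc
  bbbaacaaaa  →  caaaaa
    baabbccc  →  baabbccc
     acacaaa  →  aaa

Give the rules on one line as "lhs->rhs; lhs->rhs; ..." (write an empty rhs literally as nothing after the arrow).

  | babbbaa => bcbbaa
  | acbaaa => baaa
  | baacaabbba => baaabbba => baaaca => baaa
  | cbbbcbbc => cccbbc => cbbbc => ccc

ac->; bab->bc; bbb->c; ccb->bb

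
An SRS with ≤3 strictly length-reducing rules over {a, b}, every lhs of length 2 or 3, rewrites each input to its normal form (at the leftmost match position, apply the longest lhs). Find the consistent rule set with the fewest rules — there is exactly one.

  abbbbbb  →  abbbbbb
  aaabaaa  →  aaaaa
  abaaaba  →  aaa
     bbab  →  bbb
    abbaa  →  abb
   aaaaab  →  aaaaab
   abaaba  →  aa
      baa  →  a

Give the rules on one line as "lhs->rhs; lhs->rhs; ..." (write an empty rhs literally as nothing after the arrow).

ba->; bba->bb

  | abbbbbb
  | aaabaaa => aaaaa
  | abaaaba => aaaba => aaa
  | bbab => bbb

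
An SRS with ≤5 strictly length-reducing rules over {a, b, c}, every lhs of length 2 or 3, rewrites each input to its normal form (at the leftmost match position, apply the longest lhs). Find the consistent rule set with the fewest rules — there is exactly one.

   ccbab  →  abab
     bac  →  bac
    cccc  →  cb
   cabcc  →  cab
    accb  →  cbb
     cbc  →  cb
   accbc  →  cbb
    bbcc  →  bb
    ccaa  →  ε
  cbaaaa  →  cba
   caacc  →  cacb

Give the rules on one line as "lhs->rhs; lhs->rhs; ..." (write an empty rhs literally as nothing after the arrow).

  | ccbab => abab
  | bac
  | cccc => acc => cb
  | cabcc => cabc => cab

aaa->; acc->cb; bc->b; cc->a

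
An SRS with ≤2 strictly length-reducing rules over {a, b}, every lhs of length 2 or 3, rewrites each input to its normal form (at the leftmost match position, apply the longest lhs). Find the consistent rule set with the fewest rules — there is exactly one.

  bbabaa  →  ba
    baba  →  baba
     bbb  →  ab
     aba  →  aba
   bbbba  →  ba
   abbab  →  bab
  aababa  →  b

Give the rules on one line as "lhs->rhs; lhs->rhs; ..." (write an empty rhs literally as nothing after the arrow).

aa->b; bb->a

  | bbabaa => aabaa => bbaa => aaa => ba
  | baba
  | bbb => ab
  | aba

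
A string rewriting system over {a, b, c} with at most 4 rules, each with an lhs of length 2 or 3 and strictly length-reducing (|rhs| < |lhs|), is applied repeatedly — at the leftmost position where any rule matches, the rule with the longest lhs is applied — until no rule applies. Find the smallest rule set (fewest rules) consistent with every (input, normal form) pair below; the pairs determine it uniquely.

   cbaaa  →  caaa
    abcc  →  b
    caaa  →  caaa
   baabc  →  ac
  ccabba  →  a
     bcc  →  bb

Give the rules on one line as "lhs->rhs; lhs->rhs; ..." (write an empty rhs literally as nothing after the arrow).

  | cbaaa => caaa
  | abcc => cc => b
  | caaa
  | baabc => aabc => ac

ab->; ba->a; cc->b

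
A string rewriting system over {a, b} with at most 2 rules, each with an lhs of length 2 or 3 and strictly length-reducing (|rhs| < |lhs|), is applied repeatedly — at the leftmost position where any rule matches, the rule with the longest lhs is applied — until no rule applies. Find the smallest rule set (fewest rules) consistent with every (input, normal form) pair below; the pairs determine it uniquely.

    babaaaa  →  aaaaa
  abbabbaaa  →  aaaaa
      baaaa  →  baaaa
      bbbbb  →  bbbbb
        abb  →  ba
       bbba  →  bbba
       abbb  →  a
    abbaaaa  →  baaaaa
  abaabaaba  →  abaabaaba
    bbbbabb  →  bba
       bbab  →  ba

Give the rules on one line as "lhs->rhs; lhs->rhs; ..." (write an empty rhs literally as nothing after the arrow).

  | babaaaa => aaaaa
  | abbabbaaa => baabbaaa => babaaaa => aaaaa
  | baaaa
  | bbbbb

abb->ba; bab->a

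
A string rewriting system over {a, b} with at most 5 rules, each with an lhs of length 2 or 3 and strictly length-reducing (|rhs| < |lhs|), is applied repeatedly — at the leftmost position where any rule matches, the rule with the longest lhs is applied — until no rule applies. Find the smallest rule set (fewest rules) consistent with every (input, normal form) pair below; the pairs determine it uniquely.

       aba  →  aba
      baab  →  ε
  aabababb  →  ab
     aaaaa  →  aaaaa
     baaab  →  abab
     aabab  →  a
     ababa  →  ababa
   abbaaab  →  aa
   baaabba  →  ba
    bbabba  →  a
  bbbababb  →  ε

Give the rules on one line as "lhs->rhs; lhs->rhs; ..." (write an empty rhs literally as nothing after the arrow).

aab->a; abb->bb; baa->ab; bb->

  | aba
  | baab => abb => bb => ε
  | aabababb => aababb => aabb => ab
  | aaaaa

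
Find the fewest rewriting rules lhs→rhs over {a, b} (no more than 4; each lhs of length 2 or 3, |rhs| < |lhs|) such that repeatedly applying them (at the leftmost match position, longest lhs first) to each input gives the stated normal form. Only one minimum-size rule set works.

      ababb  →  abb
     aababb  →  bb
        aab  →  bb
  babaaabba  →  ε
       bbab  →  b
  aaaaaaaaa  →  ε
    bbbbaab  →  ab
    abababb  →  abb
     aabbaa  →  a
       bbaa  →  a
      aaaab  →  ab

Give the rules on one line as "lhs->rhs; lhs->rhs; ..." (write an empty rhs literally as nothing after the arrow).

  | ababb => abb
  | aababb => bbabb => babb => bb
  | aab => bb
  | babaaabba => baaabba => aabba => bbba => bba => ba => ε

aa->b; ba->; bba->ba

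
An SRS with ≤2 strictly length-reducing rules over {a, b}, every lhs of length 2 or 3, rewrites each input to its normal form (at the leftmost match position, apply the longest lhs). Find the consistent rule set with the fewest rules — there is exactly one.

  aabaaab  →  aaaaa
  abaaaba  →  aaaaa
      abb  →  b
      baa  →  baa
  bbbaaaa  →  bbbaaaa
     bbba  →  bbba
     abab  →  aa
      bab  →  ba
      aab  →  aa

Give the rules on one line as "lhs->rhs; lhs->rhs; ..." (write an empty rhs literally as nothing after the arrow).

ab->a; abb->b

  | aabaaab => aaaaab => aaaaa
  | abaaaba => aaaaba => aaaaa
  | abb => b
  | baa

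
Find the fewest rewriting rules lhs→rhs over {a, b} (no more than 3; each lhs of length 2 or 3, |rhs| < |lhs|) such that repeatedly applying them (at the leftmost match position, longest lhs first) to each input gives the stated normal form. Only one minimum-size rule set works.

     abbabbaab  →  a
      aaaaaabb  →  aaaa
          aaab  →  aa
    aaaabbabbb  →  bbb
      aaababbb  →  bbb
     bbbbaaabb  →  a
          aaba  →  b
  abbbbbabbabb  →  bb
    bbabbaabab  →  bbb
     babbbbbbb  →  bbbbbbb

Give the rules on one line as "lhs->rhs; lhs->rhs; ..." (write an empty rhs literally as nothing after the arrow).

  | abbabbaab => babbaab => bbaab => aab => a
  | aaaaaabb => aaaaab => aaaa
  | aaab => aa
  | aaaabbabbb => aaababbb => aabbbbb => abbbb => bbb

ab->; aba->bb; bba->a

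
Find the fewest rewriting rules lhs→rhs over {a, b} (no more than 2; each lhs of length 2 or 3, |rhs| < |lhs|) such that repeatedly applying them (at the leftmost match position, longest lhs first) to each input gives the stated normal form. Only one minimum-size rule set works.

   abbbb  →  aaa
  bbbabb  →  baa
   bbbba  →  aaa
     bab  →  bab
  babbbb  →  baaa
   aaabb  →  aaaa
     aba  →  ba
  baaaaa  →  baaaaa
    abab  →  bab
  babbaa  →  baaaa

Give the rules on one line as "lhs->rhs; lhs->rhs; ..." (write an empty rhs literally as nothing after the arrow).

aba->ba; bb->a

  | abbbb => aabb => aaa
  | bbbabb => ababb => babb => baa
  | bbbba => abba => aaa
  | bab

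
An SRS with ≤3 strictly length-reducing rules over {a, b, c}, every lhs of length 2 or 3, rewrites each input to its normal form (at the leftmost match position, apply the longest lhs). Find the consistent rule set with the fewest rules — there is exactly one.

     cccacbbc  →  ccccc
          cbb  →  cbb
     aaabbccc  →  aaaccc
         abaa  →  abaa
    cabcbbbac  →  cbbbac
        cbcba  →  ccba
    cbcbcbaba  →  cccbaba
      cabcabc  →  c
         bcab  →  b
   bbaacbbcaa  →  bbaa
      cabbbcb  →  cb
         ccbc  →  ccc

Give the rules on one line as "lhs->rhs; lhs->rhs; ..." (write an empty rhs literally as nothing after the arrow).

bc->c; ca->; cac->cc

  | cccacbbc => ccccbbc => ccccbc => ccccc
  | cbb
  | aaabbccc => aaabccc => aaaccc
  | abaa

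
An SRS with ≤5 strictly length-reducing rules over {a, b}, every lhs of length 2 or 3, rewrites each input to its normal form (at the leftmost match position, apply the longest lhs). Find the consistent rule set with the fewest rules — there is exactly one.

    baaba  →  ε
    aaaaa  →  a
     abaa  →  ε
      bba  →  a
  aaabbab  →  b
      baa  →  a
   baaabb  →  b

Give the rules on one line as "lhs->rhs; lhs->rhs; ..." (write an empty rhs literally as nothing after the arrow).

aa->; ba->a; baa->a; bb->b

  | baaba => aba => aa => ε
  | aaaaa => aaa => a
  | abaa => aa => ε
  | bba => ba => a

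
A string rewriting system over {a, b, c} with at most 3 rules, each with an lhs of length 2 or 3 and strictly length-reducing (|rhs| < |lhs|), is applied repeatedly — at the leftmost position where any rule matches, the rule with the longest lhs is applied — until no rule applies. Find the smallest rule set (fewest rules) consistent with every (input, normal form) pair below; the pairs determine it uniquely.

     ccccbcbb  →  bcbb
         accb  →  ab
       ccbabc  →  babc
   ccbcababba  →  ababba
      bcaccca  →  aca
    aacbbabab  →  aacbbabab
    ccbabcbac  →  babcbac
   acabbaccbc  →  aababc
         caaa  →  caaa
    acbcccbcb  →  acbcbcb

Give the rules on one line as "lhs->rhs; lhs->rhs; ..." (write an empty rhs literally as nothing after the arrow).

  | ccccbcbb => ccbcbb => bcbb
  | accb => ab
  | ccbabc => babc
  | ccbcababba => bcababba => ababba

bca->a; cab->a; cc->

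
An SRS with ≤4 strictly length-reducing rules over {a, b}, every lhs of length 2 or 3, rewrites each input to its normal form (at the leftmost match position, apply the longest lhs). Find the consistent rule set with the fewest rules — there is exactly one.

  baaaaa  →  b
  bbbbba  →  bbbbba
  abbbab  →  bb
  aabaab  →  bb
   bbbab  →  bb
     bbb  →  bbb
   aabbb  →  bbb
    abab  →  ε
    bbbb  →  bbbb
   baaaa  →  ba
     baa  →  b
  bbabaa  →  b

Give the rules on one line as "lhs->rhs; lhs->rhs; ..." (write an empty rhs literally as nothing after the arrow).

aa->; aaa->; ab->b; bab->

  | baaaaa => baa => b
  | bbbbba
  | abbbab => bbbab => bb
  | aabaab => baab => bb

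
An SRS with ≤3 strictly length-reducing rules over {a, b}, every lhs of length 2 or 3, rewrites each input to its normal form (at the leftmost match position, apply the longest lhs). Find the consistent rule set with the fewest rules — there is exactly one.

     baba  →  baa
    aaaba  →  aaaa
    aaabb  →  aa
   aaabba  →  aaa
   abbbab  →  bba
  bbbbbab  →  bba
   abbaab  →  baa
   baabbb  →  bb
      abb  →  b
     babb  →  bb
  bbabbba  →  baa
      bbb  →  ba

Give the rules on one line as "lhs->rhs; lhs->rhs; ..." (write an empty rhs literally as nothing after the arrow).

  | baba => baa
  | aaaba => aaaa
  | aaabb => aab => aa
  | aaabba => aaba => aaa

ab->a; abb->b; bbb->ba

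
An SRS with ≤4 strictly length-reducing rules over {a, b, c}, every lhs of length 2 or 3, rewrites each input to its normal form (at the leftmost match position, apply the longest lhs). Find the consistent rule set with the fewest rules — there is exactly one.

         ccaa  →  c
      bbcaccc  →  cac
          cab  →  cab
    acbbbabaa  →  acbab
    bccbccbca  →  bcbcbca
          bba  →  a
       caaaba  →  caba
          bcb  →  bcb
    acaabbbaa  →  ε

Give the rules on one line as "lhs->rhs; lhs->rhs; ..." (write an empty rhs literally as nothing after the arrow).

aa->; aca->ba; bb->; cc->c

  | ccaa => caa => c
  | bbcaccc => caccc => cacc => cac
  | cab
  | acbbbabaa => acbabaa => acbab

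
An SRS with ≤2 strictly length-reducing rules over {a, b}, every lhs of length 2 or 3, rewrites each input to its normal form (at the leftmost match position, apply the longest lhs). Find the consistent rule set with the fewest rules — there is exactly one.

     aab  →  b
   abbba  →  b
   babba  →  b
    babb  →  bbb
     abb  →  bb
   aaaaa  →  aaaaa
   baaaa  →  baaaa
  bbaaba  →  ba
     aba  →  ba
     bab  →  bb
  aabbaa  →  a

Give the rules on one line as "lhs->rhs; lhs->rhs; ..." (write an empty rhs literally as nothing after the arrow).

  | aab => ab => b
  | abbba => bbba => b
  | babba => bbba => b
  | babb => bbb

ab->b; bba->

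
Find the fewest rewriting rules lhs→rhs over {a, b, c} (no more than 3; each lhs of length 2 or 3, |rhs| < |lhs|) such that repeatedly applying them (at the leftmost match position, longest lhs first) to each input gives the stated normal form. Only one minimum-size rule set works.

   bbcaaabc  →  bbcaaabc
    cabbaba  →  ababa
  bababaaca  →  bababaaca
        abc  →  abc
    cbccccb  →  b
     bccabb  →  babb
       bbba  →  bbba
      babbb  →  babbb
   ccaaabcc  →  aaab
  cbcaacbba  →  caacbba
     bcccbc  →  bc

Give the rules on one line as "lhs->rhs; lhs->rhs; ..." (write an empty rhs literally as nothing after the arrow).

cab->a; cbc->c; cc->

  | bbcaaabc
  | cabbaba => ababa
  | bababaaca
  | abc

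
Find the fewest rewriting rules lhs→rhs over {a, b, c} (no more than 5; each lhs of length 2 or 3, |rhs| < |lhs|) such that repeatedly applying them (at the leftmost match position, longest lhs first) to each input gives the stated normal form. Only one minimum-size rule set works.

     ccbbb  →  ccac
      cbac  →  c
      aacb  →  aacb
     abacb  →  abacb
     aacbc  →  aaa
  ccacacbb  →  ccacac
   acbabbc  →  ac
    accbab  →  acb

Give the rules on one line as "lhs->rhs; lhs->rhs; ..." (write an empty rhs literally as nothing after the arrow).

  | ccbbb => ccac
  | cbac => c
  | aacb
  | abacb

bb->; bbb->ac; cba->; cbc->a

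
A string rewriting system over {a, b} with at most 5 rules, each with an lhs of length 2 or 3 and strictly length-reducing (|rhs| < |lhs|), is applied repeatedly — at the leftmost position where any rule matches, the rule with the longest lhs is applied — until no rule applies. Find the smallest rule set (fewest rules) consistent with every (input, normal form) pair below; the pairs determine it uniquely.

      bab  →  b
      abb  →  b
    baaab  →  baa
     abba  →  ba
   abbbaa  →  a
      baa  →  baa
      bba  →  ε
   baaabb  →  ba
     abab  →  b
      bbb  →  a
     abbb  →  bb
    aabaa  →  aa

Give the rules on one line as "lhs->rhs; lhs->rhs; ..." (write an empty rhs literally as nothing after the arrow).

  | bab => b
  | abb => b
  | baaab => baa
  | abba => ba

ab->; aba->; bba->; bbb->a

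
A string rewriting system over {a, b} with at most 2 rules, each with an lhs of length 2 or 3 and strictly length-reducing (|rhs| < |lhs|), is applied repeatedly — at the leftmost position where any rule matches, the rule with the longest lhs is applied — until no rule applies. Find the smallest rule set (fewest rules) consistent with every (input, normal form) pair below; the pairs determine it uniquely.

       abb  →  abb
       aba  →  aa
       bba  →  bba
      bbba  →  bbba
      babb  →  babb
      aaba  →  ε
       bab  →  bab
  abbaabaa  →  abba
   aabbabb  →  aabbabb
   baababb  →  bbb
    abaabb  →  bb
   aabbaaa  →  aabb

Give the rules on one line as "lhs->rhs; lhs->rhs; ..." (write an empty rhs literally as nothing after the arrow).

  | abb
  | aba => aa
  | bba
  | bbba

aaa->; aba->aa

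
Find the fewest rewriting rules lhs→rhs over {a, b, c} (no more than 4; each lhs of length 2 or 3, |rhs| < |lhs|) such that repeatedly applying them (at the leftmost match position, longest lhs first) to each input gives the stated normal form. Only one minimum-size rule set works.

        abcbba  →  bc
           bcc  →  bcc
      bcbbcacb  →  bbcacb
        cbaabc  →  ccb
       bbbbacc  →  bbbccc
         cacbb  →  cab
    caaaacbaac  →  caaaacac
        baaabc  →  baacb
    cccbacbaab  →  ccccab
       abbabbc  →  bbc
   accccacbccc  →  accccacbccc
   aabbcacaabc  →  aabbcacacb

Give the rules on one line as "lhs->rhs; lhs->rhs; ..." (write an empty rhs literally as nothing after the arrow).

abc->cb; bba->bc; cba->c; cbb->b

  | abcbba => cbbba => bba => bc
  | bcc
  | bcbbcacb => bbcacb
  | cbaabc => cabc => ccb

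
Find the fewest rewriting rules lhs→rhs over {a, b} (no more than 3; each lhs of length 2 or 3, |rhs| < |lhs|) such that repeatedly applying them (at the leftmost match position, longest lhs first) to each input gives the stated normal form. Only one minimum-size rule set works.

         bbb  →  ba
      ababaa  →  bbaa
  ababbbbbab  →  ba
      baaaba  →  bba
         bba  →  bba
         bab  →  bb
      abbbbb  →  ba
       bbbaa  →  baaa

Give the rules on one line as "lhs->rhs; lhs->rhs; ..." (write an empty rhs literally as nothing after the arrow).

ab->b; bbb->ba

  | bbb => ba
  | ababaa => babaa => bbaa
  | ababbbbbab => babbbbbab => bbbbbbab => babbbab => bbbbab => babab => bbab => bbb => ba
  | baaaba => baaba => baba => bba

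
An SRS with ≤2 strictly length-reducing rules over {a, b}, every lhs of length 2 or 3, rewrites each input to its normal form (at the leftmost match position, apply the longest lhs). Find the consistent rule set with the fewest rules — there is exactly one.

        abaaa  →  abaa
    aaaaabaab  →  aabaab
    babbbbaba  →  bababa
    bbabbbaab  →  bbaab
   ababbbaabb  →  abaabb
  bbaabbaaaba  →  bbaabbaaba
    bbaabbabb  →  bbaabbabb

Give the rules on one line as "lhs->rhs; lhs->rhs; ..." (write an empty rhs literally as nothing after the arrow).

  | abaaa => abaa
  | aaaaabaab => aaaabaab => aaabaab => aabaab
  | babbbbaba => bababa
  | bbabbbaab => bbaaab => bbaab

aaa->aa; bbb->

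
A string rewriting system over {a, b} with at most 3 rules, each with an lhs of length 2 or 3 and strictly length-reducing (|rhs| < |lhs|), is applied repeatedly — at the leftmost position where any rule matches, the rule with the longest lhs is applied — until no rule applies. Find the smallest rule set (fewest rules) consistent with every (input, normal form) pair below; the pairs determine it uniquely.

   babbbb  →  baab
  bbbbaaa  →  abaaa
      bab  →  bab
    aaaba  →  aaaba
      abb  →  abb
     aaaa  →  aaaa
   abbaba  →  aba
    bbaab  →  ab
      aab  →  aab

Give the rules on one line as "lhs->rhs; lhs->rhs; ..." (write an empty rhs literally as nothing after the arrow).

  | babbbb => baab
  | bbbbaaa => abaaa
  | bab
  | aaaba

bba->; bbb->a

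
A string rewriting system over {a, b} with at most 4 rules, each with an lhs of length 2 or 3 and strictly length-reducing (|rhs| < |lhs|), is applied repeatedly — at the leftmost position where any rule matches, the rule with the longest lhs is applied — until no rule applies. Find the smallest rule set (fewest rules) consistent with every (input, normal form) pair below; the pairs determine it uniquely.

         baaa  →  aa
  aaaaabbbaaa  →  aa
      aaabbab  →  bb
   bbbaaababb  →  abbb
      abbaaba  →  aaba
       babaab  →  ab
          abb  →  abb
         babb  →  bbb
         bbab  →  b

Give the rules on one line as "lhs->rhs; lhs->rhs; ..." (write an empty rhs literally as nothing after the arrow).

aaa->b; baa->a; bab->bb; bba->

  | baaa => aa
  | aaaaabbbaaa => baabbbaaa => abbbaaa => abaa => aa
  | aaabbab => bbbab => bb
  | bbbaaababb => baababb => ababb => abbb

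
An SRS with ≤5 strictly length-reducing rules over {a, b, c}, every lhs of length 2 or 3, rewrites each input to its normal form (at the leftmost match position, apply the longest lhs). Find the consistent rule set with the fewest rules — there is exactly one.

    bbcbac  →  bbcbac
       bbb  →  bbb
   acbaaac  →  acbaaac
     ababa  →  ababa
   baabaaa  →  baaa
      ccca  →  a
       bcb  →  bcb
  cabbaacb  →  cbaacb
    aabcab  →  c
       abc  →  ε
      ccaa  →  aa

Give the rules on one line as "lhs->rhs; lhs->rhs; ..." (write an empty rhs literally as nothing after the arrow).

aab->; abc->; ca->a; cab->c

  | bbcbac
  | bbb
  | acbaaac
  | ababa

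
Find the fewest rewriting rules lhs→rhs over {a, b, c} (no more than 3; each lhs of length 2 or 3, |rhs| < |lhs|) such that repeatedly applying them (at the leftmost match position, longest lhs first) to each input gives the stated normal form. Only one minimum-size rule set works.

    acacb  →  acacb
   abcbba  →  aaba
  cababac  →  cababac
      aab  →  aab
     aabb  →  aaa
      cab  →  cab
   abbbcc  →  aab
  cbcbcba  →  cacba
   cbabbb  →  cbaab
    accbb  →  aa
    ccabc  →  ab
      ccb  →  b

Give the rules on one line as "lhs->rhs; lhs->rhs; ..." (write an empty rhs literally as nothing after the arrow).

  | acacb
  | abcbba => abbba => aaba
  | cababac
  | aab

bb->a; bc->b; cc->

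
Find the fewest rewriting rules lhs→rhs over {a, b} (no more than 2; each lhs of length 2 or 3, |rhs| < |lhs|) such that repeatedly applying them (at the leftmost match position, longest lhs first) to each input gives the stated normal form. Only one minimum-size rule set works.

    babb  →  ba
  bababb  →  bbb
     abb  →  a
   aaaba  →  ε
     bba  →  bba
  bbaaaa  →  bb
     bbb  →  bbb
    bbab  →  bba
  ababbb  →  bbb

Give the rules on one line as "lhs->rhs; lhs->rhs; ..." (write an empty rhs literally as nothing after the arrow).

  | babb => bab => ba
  | bababb => baabb => bbb
  | abb => ab => a
  | aaaba => aba => aa => ε

aa->; ab->a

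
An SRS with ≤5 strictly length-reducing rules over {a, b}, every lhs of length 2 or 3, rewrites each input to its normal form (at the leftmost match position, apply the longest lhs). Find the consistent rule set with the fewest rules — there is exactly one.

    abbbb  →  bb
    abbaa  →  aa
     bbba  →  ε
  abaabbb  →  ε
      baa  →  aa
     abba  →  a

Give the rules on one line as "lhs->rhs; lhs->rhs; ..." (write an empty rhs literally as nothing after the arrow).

ab->; abb->; ba->a; bba->ab

  | abbbb => bb
  | abbaa => aa
  | bbba => bab => ab => ε
  | abaabbb => aabbb => ab => ε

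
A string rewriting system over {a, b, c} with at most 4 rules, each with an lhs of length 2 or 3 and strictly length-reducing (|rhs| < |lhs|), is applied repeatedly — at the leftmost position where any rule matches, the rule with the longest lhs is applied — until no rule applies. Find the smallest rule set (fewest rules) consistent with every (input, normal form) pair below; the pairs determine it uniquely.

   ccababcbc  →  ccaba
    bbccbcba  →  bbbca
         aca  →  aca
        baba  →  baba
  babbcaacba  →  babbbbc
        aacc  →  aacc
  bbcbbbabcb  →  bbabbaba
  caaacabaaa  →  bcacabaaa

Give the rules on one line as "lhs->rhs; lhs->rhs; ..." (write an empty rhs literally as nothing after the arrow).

  | ccababcbc => ccababac => ccaba
  | bbccbcba => bbcacba => bbcaaa => bbbca
  | aca
  | baba

bac->; caa->bc; cb->a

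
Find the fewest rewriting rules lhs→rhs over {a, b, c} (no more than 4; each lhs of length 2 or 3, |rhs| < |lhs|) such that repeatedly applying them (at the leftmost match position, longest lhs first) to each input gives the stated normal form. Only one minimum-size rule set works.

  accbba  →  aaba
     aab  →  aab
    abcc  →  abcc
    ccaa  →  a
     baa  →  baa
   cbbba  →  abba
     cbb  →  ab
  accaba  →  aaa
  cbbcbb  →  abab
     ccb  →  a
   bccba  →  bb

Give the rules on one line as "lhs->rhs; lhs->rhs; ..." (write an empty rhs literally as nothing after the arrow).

  | accbba => acaba => aaba
  | aab
  | abcc
  | ccaa => ca => a

ca->a; caa->b; cb->a; cca->c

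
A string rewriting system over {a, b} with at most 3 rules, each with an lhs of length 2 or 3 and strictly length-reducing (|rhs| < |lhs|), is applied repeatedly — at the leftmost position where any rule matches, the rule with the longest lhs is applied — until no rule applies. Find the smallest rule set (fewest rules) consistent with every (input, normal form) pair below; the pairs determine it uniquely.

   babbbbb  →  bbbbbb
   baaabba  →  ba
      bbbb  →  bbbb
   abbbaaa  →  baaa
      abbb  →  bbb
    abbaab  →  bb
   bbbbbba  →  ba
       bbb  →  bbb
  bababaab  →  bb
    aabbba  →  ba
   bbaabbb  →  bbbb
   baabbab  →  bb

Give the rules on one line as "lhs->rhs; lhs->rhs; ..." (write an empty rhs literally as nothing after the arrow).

  | babbbbb => bbbbbb
  | baaabba => baabba => babba => bbba => bba => ba
  | bbbb
  | abbbaaa => bbbaaa => bbaaa => baaa

ab->b; bba->ba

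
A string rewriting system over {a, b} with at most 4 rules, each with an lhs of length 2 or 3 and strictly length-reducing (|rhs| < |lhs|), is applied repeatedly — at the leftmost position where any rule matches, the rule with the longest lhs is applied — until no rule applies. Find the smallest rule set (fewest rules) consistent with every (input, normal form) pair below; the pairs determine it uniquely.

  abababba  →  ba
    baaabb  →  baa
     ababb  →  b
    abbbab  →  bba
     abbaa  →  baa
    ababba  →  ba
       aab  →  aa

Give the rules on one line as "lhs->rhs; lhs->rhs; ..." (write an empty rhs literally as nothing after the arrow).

ab->a; aba->a; abb->b

  | abababba => ababba => abba => ba
  | baaabb => baab => baa
  | ababb => abb => b
  | abbbab => bbab => bba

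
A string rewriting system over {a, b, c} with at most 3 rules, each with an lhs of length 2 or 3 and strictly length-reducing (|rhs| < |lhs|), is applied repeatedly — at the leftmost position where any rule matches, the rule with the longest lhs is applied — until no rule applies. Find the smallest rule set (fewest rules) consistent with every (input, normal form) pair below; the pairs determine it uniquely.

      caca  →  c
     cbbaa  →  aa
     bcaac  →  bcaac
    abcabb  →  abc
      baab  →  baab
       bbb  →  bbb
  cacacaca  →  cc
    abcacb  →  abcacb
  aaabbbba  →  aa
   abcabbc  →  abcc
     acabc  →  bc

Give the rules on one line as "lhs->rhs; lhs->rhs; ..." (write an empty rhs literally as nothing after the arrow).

abb->; aca->; cbb->

  | caca => c
  | cbbaa => aa
  | bcaac
  | abcabb => abc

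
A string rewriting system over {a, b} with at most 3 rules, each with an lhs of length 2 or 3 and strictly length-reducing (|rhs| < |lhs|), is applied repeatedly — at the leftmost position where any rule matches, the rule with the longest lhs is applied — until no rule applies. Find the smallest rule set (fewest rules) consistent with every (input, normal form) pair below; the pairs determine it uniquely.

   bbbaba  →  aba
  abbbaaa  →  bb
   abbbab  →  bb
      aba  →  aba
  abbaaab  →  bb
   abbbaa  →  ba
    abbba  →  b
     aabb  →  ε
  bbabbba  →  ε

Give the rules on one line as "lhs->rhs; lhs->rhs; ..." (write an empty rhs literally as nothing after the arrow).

  | bbbaba => aba
  | abbbaaa => aaaa => baa => bb
  | abbbab => aab => bb
  | aba

aa->b; bbb->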